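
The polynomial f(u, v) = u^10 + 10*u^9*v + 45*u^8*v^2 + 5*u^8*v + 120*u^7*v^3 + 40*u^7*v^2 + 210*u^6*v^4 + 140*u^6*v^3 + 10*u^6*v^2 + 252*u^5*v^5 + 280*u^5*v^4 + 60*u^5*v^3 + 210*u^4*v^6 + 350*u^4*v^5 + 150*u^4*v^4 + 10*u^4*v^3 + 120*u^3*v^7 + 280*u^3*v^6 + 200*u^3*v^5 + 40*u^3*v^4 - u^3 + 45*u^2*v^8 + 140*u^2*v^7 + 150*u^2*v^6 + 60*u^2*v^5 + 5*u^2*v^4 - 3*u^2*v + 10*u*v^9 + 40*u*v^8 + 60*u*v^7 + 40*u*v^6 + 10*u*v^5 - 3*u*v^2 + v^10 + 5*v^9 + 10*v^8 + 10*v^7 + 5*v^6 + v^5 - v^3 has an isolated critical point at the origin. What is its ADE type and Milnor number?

The Hessian of f at 0 has rank 0. Corank 2; j^3 = -(u + v)^3 is a perfect cube, so E-series; the 5-jet and mu = 8 give E_8.

Type E8, Milnor number mu = 8.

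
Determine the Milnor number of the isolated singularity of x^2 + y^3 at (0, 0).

2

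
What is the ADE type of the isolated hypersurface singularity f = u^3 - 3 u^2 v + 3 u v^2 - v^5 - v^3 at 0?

E_{8}

The Hessian of f at 0 is [[0, 0], [0, 0]] with rank 0, so corank 2. A Groebner basis of the Jacobian ideal J(f) in C{u,v} is {v^4, u^2 - 2*u*v + v^2}; counting standard monomials gives mu = 8. Corank 2; j^3 = (u - v)^3 is a perfect cube, so E-series; the 5-jet and mu = 8 give E_8.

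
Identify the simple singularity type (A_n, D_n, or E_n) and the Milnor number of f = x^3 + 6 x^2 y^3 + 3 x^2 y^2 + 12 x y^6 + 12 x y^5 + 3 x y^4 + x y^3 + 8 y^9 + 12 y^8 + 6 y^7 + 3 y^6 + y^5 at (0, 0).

Type E7, Milnor number mu = 7.

The Hessian of f at 0 is [[0, 0], [0, 0]] with rank 0, so corank 2. A Groebner basis of the Jacobian ideal J(f) in C{x,y} is {-x^2 + y^4 - y^3/3, x^3, x^2*y + x^2/3 + y^3/9, x^2 + x*y^2 + y^3/3}; counting standard monomials gives mu = 7. Corank 2; j^3 = x^3 is a perfect cube, so E-series; the 4-jet and mu = 7 give E_7.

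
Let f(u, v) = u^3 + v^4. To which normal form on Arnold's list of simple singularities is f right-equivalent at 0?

E_{6}

The Hessian of f at 0 has rank 0. Corank 2; j^3 = u^3 is a perfect cube, so E-series; the 4-jet and mu = 6 give E_6.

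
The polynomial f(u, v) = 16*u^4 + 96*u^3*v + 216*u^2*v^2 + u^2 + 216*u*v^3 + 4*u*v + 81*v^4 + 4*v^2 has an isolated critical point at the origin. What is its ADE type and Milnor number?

The Hessian of f at 0 is [[2, 4], [4, 8]] with rank 1, so corank 1. A Groebner basis of the Jacobian ideal J(f) in C{u,v} is {v^3, u + 2*v}; counting standard monomials gives mu = 3. Corank 1: A-series; mu = 3 gives A_3.

Type A3, Milnor number mu = 3.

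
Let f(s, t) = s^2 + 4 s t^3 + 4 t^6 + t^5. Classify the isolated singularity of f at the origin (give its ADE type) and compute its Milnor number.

The Hessian of f at 0 has rank 1. Corank 1: A-series; mu = 4 gives A_4.

Type A4, Milnor number mu = 4.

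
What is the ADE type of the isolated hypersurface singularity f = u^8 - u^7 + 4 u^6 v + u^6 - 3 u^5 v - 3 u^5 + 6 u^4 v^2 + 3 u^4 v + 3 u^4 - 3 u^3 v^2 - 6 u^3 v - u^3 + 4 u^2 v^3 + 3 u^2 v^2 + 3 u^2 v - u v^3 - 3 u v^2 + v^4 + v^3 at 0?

E_{7}

The Hessian of f at 0 has rank 0. Corank 2; j^3 = -(u - v)^3 is a perfect cube, so E-series; the 4-jet and mu = 7 give E_7.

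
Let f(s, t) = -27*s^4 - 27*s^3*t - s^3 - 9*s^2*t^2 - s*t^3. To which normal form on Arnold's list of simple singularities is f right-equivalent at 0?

E7

The Hessian of f at 0 has rank 0. Corank 2; j^3 = -s^3 is a perfect cube, so E-series; the 4-jet and mu = 7 give E_7.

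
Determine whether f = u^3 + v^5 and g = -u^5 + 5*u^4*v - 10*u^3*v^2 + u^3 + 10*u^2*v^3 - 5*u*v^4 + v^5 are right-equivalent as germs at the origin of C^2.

Yes.

The Hessian of f at 0 is [[0, 0], [0, 0]] with rank 0, so corank 2. A Groebner basis of the Jacobian ideal J(f) in C{u,v} is {v^4, u^2}; counting standard monomials gives mu = 8. Corank 2; j^3 = u^3 is a perfect cube, so E-series; the 5-jet and mu = 8 give E_8. The Hessian of g at 0 is [[0, 0], [0, 0]] with rank 0, so corank 2. A Groebner basis of the Jacobian ideal J(g) in C{u,v} is {v^5, u*v^3 - v^4/4, u^2}; counting standard monomials gives mu = 8. Corank 2; j^3 = u^3 is a perfect cube, so E-series; the 5-jet and mu = 8 give E_8. Both have type E_8, hence right-equivalent.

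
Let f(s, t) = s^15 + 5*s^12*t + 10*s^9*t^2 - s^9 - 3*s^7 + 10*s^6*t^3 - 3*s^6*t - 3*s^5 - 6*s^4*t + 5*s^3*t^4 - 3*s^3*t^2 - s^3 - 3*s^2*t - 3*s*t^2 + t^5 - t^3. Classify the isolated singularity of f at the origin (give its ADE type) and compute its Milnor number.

Type E_8, Milnor number mu = 8.

The Hessian of f at 0 is [[0, 0], [0, 0]] with rank 0, so corank 2. A Groebner basis of the Jacobian ideal J(f) in C{s,t} is {-s^2/2 + s*t^3 - s*t - t^2/2, t^4, s^3 - 3*s*t^2 - 2*t^3, s^2*t + 2*s*t^2 + t^3}; counting standard monomials gives mu = 8. Corank 2; j^3 = -(s + t)^3 is a perfect cube, so E-series; the 5-jet and mu = 8 give E_8.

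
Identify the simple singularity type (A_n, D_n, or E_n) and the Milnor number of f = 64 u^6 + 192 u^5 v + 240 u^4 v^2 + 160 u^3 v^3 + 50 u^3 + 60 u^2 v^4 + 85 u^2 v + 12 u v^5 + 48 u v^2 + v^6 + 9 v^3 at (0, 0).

Type D7, Milnor number mu = 7.

The Hessian of f at 0 is [[0, 0], [0, 0]] with rank 0, so corank 2. A Groebner basis of the Jacobian ideal J(f) in C{u,v} is {-15625*u*v/12 + v^5 - 3125*v^2/4, u*v^2 + 3*v^3/5, u^2 + 11*u*v/10 + 3*v^2/10}; counting standard monomials gives mu = 7. Corank 2; j^3 = (2*u + v)*(5*u + 3*v)^2 has shape L^2 M (L != M), so D-series; mu = 7 gives D_7.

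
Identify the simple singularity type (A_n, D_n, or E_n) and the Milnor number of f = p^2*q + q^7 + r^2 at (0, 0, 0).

The Hessian of f at 0 is [[0, 0, 0], [0, 0, 0], [0, 0, 2]] with rank 1, so corank 2. A Groebner basis of the Jacobian ideal J(f) in C{p,q,r} is {p^2/7 + q^6, p^3, p*q, r}; counting standard monomials gives mu = 8. Corank 2; j^3 = p^2*q has shape L^2 M (L != M), so D-series; mu = 8 gives D_8.

Type D8, Milnor number mu = 8.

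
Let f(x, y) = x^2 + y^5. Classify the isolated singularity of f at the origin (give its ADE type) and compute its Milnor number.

Type A_{4}, Milnor number mu = 4.

The Hessian of f at 0 is [[2, 0], [0, 0]] with rank 1, so corank 1. A Groebner basis of the Jacobian ideal J(f) in C{x,y} is {y^4, x}; counting standard monomials gives mu = 4. Corank 1: A-series; mu = 4 gives A_4.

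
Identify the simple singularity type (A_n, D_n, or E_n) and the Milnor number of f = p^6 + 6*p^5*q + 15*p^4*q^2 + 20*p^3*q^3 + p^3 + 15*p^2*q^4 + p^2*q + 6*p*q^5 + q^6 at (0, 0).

Type D_7, Milnor number mu = 7.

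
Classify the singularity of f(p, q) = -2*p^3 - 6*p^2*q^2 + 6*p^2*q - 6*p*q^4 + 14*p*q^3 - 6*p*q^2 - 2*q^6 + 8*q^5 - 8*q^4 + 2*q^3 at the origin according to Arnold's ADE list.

The Hessian of f at 0 is [[0, 0], [0, 0]] with rank 0, so corank 2. A Groebner basis of the Jacobian ideal J(f) in C{p,q} is {-p^2 + 2*p*q + q^4 + q^3/3 - q^2, p^3 + 2*p^2 - 4*p*q - 5*q^3/3 + 2*q^2, p^2*q + 5*p^2/3 - 10*p*q/3 - 14*q^3/9 + 5*q^2/3, p^2 + p*q^2 - 2*p*q - 4*q^3/3 + q^2}; counting standard monomials gives mu = 7. Corank 2; j^3 = -2*(p - q)^3 is a perfect cube, so E-series; the 4-jet and mu = 7 give E_7.

E7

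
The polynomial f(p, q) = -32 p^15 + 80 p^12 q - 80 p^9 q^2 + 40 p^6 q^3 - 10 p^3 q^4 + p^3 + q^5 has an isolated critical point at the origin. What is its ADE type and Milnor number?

The Hessian of f at 0 has rank 0. Corank 2; j^3 = p^3 is a perfect cube, so E-series; the 5-jet and mu = 8 give E_8.

Type E_{8}, Milnor number mu = 8.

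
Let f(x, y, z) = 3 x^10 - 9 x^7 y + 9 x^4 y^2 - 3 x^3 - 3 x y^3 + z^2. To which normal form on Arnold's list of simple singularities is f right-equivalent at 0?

The Hessian of f at 0 has rank 1. Corank 2; j^3 = -3*x^3 is a perfect cube, so E-series; the 4-jet and mu = 7 give E_7.

E_{7}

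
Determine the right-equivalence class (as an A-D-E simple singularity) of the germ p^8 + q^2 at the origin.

A_7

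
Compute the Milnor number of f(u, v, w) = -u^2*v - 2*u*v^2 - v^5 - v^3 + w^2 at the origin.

6

The Hessian of f at 0 has rank 1. Corank 2; j^3 = -v*(u + v)^2 has shape L^2 M (L != M), so D-series; mu = 6 gives D_6.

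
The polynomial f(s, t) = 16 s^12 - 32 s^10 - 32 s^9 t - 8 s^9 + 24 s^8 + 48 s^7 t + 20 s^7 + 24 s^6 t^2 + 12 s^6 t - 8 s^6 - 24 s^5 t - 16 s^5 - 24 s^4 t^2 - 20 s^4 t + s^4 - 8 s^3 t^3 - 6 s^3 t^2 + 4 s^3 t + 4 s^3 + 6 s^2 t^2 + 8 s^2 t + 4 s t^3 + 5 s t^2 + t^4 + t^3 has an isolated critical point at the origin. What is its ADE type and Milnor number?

Type D_{5}, Milnor number mu = 5.

The Hessian of f at 0 is [[0, 0], [0, 0]] with rank 0, so corank 2. A Groebner basis of the Jacobian ideal J(f) in C{s,t} is {s*t^2 + 2*s*t + t^2, -4*s*t + t^3 - 2*t^2, s^2 + 3*s*t/2 + t^2/2}; counting standard monomials gives mu = 5. Corank 2; j^3 = (s + t)*(2*s + t)^2 has shape L^2 M (L != M), so D-series; mu = 5 gives D_5.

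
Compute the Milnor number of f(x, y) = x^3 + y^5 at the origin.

The Hessian of f at 0 is [[0, 0], [0, 0]] with rank 0, so corank 2. A Groebner basis of the Jacobian ideal J(f) in C{x,y} is {y^4, x^2}; counting standard monomials gives mu = 8. Corank 2; j^3 = x^3 is a perfect cube, so E-series; the 5-jet and mu = 8 give E_8.

8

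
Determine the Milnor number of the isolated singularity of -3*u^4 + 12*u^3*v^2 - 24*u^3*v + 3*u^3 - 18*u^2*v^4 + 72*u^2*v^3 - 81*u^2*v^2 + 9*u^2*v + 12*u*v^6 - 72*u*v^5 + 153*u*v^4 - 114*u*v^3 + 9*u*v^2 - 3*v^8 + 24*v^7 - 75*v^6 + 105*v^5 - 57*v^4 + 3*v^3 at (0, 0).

The Hessian of f at 0 has rank 0. Corank 2; j^3 = 3*(u + v)^3 is a perfect cube, so E-series; the 4-jet and mu = 6 give E_6.

6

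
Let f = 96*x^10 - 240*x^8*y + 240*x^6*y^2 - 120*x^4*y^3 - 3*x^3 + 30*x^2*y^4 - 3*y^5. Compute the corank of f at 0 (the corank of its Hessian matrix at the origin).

2

Hessian at 0 has rank 0.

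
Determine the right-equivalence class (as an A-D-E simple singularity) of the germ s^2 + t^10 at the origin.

A9

The Hessian of f at 0 is [[2, 0], [0, 0]] with rank 1, so corank 1. A Groebner basis of the Jacobian ideal J(f) in C{s,t} is {t^9, s}; counting standard monomials gives mu = 9. Corank 1: A-series; mu = 9 gives A_9.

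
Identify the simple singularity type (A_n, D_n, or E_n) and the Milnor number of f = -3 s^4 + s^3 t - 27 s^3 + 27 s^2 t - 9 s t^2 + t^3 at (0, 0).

Type E_7, Milnor number mu = 7.

The Hessian of f at 0 is [[0, 0], [0, 0]] with rank 0, so corank 2. A Groebner basis of the Jacobian ideal J(f) in C{s,t} is {19683*s^2 - 13122*s*t + t^4 + 27*t^3 + 2187*t^2, s^3 + 27*s^2 - 18*s*t + 3*t^2, s^2*t + 81*s^2 - 54*s*t + 9*t^2, 162*s^2 + s*t^2 - 108*s*t - t^3/9 + 18*t^2}; counting standard monomials gives mu = 7. Corank 2; j^3 = -(3*s - t)^3 is a perfect cube, so E-series; the 4-jet and mu = 7 give E_7.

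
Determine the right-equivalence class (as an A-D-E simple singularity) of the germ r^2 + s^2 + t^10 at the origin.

A9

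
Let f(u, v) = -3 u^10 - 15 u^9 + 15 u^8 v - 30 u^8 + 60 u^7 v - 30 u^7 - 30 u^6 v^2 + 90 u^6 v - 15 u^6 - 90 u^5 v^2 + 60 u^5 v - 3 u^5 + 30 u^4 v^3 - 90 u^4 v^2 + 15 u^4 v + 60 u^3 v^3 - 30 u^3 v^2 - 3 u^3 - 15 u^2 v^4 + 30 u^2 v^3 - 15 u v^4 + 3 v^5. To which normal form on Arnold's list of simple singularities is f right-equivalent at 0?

E8

The Hessian of f at 0 has rank 0. Corank 2; j^3 = -3*u^3 is a perfect cube, so E-series; the 5-jet and mu = 8 give E_8.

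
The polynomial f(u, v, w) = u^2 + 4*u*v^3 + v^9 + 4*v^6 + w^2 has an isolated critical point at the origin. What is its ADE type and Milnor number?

The Hessian of f at 0 has rank 2. Corank 1: A-series; mu = 8 gives A_8.

Type A8, Milnor number mu = 8.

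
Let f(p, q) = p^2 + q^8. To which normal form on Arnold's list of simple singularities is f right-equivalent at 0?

A_{7}

The Hessian of f at 0 has rank 1. Corank 1: A-series; mu = 7 gives A_7.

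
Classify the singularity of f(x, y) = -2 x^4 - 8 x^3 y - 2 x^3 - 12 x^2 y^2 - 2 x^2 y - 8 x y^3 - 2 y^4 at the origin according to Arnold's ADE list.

D_5

The Hessian of f at 0 is [[0, 0], [0, 0]] with rank 0, so corank 2. A Groebner basis of the Jacobian ideal J(f) in C{x,y} is {x*y^2, -x*y/4 + y^3, x^2 + x*y}; counting standard monomials gives mu = 5. Corank 2; j^3 = -2*x^2*(x + y) has shape L^2 M (L != M), so D-series; mu = 5 gives D_5.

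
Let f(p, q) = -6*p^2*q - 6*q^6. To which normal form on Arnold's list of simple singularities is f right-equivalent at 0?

D7

The Hessian of f at 0 has rank 0. Corank 2; j^3 = -6*p^2*q has shape L^2 M (L != M), so D-series; mu = 7 gives D_7.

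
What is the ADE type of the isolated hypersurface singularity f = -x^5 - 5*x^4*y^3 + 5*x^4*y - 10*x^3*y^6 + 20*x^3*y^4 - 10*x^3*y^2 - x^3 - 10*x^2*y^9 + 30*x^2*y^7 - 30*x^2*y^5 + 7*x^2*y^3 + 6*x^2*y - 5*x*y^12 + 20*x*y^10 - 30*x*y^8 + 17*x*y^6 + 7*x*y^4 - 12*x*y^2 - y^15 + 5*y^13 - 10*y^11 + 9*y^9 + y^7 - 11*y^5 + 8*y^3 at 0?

The Hessian of f at 0 has rank 0. Corank 2; j^3 = -(x - 2*y)^3 is a perfect cube, so E-series; the 5-jet and mu = 8 give E_8.

E_{8}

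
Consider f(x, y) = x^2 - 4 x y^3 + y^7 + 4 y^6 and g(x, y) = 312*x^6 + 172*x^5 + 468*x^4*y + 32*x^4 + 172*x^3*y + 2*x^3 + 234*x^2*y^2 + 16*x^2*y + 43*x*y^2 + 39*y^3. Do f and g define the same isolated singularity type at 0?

The Hessian of f at 0 is [[2, 0], [0, 0]] with rank 1, so corank 1. A Groebner basis of the Jacobian ideal J(f) in C{x,y} is {-x/2 + y^3, x^2}; counting standard monomials gives mu = 6. Corank 1: A-series; mu = 6 gives A_6. The Hessian of g at 0 is [[0, 0], [0, 0]] with rank 0, so corank 2. A Groebner basis of the Jacobian ideal J(g) in C{x,y} is {y^3, x^2 - 23*y^2/2, x*y + 7*y^2/2}; counting standard monomials gives mu = 4. Corank 2; j^3 = (x + 3*y)*(2*x^2 + 10*x*y + 13*y^2) splits into three distinct lines over C (the quadratic factor has nonzero discriminant), so D_4. f is A_6 but g is D_4, hence not right-equivalent.

No.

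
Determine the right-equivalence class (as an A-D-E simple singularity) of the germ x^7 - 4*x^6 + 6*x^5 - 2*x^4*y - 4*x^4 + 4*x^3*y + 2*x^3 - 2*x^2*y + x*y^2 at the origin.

The Hessian of f at 0 is [[0, 0], [0, 0]] with rank 0, so corank 2. A Groebner basis of the Jacobian ideal J(f) in C{x,y} is {y^3, x^2 + y^2/2, x*y + y^2/2}; counting standard monomials gives mu = 4. Corank 2; j^3 = x*(2*x^2 - 2*x*y + y^2) splits into three distinct lines over C (the quadratic factor has nonzero discriminant), so D_4.

D4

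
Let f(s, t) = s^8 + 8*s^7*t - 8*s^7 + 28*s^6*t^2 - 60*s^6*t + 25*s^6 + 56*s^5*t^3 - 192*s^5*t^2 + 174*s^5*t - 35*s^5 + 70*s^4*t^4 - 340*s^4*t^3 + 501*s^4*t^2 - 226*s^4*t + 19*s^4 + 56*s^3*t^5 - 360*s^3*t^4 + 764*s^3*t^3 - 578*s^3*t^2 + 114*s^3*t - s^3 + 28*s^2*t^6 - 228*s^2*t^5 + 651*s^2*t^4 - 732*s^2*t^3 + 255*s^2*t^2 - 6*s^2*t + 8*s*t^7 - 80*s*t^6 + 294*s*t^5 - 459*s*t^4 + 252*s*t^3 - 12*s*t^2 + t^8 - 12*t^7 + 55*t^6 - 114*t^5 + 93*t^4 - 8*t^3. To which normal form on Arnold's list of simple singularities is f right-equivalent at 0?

E_{6}

The Hessian of f at 0 has rank 0. Corank 2; j^3 = -(s + 2*t)^3 is a perfect cube, so E-series; the 4-jet and mu = 6 give E_6.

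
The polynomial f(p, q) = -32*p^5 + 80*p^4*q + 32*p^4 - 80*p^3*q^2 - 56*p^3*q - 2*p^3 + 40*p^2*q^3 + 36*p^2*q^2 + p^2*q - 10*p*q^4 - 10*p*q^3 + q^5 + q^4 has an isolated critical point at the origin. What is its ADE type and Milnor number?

Type D5, Milnor number mu = 5.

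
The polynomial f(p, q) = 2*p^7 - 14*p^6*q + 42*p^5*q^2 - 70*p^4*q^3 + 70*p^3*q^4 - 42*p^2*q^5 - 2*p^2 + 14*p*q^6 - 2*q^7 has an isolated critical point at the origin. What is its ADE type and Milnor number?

The Hessian of f at 0 is [[-4, 0], [0, 0]] with rank 1, so corank 1. A Groebner basis of the Jacobian ideal J(f) in C{p,q} is {q^6, p}; counting standard monomials gives mu = 6. Corank 1: A-series; mu = 6 gives A_6.

Type A6, Milnor number mu = 6.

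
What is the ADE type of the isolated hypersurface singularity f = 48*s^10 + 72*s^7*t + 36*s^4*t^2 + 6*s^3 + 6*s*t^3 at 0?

E_{7}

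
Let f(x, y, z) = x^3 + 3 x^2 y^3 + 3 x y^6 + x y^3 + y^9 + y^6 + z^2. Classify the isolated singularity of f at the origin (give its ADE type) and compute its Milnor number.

The Hessian of f at 0 has rank 1. Corank 2; j^3 = x^3 is a perfect cube, so E-series; the 4-jet and mu = 7 give E_7.

Type E_{7}, Milnor number mu = 7.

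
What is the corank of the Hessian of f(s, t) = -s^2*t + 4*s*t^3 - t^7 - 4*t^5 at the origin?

The Hessian at 0 is [[0, 0], [0, 0]] of rank 0; hence corank 2.

2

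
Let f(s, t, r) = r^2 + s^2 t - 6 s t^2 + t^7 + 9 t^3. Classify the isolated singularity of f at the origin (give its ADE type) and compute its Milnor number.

The Hessian of f at 0 is [[0, 0, 0], [0, 0, 0], [0, 0, 2]] with rank 1, so corank 2. A Groebner basis of the Jacobian ideal J(f) in C{s,t,r} is {s^2/7 + t^6 - 9*t^2/7, s^3 - 27*t^3, s*t - 3*t^2, r}; counting standard monomials gives mu = 8. Corank 2; j^3 = t*(s - 3*t)^2 has shape L^2 M (L != M), so D-series; mu = 8 gives D_8.

Type D_8, Milnor number mu = 8.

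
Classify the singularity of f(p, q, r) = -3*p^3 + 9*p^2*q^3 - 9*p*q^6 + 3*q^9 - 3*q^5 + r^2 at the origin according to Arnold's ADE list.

E_8

The Hessian of f at 0 is [[0, 0, 0], [0, 0, 0], [0, 0, 2]] with rank 1, so corank 2. A Groebner basis of the Jacobian ideal J(f) in C{p,q,r} is {-p^2/2 + p*q^3, q^4, p^3, p^2*q, r}; counting standard monomials gives mu = 8. Corank 2; j^3 = -3*p^3 is a perfect cube, so E-series; the 5-jet and mu = 8 give E_8.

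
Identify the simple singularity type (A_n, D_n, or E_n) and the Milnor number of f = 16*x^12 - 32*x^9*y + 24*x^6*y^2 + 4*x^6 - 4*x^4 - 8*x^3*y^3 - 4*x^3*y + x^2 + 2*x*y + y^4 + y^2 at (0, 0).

Type A_{3}, Milnor number mu = 3.

The Hessian of f at 0 has rank 1. Corank 1: A-series; mu = 3 gives A_3.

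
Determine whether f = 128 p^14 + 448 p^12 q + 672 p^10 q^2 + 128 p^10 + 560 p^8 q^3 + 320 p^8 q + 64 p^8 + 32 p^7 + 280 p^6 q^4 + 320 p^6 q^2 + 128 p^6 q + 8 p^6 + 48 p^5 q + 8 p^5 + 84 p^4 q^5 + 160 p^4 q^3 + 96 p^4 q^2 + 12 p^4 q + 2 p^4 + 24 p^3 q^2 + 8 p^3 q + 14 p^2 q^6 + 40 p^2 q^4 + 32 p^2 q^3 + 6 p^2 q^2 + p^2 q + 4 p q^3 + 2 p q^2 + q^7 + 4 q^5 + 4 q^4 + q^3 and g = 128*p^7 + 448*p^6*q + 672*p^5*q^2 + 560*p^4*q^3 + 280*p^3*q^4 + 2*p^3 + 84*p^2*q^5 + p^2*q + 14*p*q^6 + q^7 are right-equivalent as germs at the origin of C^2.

Yes.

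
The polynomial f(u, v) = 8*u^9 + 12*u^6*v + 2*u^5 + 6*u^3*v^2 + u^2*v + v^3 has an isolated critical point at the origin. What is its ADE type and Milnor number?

The Hessian of f at 0 has rank 0. Corank 2; j^3 = v*(u^2 + v^2) splits into three distinct lines over C (the quadratic factor has nonzero discriminant), so D_4.

Type D_4, Milnor number mu = 4.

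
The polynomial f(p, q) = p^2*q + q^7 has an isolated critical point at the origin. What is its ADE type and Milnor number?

Type D8, Milnor number mu = 8.

The Hessian of f at 0 has rank 0. Corank 2; j^3 = p^2*q has shape L^2 M (L != M), so D-series; mu = 8 gives D_8.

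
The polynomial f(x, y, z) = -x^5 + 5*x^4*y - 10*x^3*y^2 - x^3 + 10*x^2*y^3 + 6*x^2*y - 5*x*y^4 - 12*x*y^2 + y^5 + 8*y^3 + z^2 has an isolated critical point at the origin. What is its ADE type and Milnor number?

The Hessian of f at 0 is [[0, 0, 0], [0, 0, 0], [0, 0, 2]] with rank 1, so corank 2. A Groebner basis of the Jacobian ideal J(f) in C{x,y,z} is {y^5, x*y^3 - 7*y^4/4, x^2 - 4*x*y + 4*y^2, z}; counting standard monomials gives mu = 8. Corank 2; j^3 = -(x - 2*y)^3 is a perfect cube, so E-series; the 5-jet and mu = 8 give E_8.

Type E_8, Milnor number mu = 8.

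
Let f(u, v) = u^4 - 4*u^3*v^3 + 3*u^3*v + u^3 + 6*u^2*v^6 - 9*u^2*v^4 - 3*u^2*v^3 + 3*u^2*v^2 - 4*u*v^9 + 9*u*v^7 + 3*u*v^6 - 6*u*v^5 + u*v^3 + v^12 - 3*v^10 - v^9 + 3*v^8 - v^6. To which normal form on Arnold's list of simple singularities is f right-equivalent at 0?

The Hessian of f at 0 is [[0, 0], [0, 0]] with rank 0, so corank 2. A Groebner basis of the Jacobian ideal J(f) in C{u,v} is {3*u^2 + v^4 + v^3, u^3, u^2*v - u^2 - v^3/3, 2*u^2 + u*v^2 + 2*v^3/3}; counting standard monomials gives mu = 7. Corank 2; j^3 = u^3 is a perfect cube, so E-series; the 4-jet and mu = 7 give E_7.

E_7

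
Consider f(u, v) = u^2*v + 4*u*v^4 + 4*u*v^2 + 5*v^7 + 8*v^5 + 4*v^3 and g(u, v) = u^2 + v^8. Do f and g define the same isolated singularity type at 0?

No.

The Hessian of f at 0 is [[0, 0], [0, 0]] with rank 0, so corank 2. A Groebner basis of the Jacobian ideal J(f) in C{u,v} is {-2*u^2/3 + u*v^3 - 11*u*v/3 - 14*v^2/3, u*v/2 + v^4 + v^2, u^3 - 12*u*v^2 - 16*v^3, u^2*v + 4*u*v^2 + 4*v^3}; counting standard monomials gives mu = 8. Corank 2; j^3 = v*(u + 2*v)^2 has shape L^2 M (L != M), so D-series; mu = 8 gives D_8. The Hessian of g at 0 is [[2, 0], [0, 0]] with rank 1, so corank 1. A Groebner basis of the Jacobian ideal J(g) in C{u,v} is {v^7, u}; counting standard monomials gives mu = 7. Corank 1: A-series; mu = 7 gives A_7. f is D_8 but g is A_7, hence not right-equivalent.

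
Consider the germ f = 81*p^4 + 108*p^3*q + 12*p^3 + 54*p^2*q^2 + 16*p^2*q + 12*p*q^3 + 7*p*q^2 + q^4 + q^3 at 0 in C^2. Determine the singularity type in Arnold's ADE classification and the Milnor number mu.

Type D5, Milnor number mu = 5.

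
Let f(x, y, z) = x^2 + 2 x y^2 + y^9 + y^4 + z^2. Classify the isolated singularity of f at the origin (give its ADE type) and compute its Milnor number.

Type A8, Milnor number mu = 8.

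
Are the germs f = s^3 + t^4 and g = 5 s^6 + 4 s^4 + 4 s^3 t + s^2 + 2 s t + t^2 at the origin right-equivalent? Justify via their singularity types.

The Hessian of f at 0 is [[0, 0], [0, 0]] with rank 0, so corank 2. A Groebner basis of the Jacobian ideal J(f) in C{s,t} is {t^3, s^2}; counting standard monomials gives mu = 6. Corank 2; j^3 = s^3 is a perfect cube, so E-series; the 4-jet and mu = 6 give E_6. The Hessian of g at 0 is [[2, 2], [2, 2]] with rank 1, so corank 1. A Groebner basis of the Jacobian ideal J(g) in C{s,t} is {s*t^2 + s/2 + t/2, -s/2 + t^3 - t/2, s^2 + 2*s*t + t^2}; counting standard monomials gives mu = 5. Corank 1: A-series; mu = 5 gives A_5. f is E_6 but g is A_5, hence not right-equivalent.

No.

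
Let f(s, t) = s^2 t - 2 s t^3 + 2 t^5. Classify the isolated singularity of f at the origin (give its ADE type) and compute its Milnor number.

Type D6, Milnor number mu = 6.

The Hessian of f at 0 is [[0, 0], [0, 0]] with rank 0, so corank 2. A Groebner basis of the Jacobian ideal J(f) in C{s,t} is {s^3, s^2*t, s^2/4 + s*t^2, -s*t + t^3}; counting standard monomials gives mu = 6. Corank 2; j^3 = s^2*t has shape L^2 M (L != M), so D-series; mu = 6 gives D_6.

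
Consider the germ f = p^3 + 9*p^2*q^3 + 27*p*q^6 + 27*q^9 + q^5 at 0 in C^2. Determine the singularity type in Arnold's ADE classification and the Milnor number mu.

Type E_8, Milnor number mu = 8.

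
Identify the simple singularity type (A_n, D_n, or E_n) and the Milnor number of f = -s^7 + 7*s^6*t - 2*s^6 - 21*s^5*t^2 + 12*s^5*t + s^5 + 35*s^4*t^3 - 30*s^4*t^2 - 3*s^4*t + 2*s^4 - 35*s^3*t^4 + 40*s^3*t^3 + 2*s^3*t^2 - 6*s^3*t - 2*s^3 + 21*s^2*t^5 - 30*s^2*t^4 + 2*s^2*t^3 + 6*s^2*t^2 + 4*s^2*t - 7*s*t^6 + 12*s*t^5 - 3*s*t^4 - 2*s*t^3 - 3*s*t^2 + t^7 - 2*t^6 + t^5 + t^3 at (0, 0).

Type D4, Milnor number mu = 4.

The Hessian of f at 0 has rank 0. Corank 2; j^3 = -(s - t)*(2*s^2 - 2*s*t + t^2) splits into three distinct lines over C (the quadratic factor has nonzero discriminant), so D_4.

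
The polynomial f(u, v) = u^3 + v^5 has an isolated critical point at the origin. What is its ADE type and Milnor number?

Type E_{8}, Milnor number mu = 8.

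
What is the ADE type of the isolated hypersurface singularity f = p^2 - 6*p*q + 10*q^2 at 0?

The Hessian of f at 0 is [[2, -6], [-6, 20]] with rank 2, so corank 0. A Groebner basis of the Jacobian ideal J(f) in C{p,q} is {p, q}; counting standard monomials gives mu = 1. Corank 0: nondegenerate Morse point, so A_1.

A_{1}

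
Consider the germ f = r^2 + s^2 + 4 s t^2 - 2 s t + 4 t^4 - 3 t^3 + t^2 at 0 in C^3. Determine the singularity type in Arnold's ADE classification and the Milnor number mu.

Type A_2, Milnor number mu = 2.

The Hessian of f at 0 is [[2, -2, 0], [-2, 2, 0], [0, 0, 2]] with rank 2, so corank 1. A Groebner basis of the Jacobian ideal J(f) in C{s,t,r} is {t^2, s - t, r}; counting standard monomials gives mu = 2. Corank 1: A-series; mu = 2 gives A_2.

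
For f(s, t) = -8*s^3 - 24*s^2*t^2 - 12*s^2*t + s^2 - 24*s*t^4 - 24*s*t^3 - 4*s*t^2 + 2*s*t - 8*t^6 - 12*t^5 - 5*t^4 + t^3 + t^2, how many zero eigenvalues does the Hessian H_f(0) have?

The Hessian at 0 is [[2, 2], [2, 2]] of rank 1; hence corank 1.

1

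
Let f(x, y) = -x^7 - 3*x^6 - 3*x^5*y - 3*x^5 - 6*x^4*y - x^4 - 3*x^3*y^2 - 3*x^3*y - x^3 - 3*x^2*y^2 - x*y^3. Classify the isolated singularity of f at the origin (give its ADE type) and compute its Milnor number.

Type E_7, Milnor number mu = 7.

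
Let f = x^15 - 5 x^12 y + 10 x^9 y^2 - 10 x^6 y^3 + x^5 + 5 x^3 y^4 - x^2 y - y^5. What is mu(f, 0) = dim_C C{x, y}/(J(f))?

6

The Hessian of f at 0 has rank 0. Corank 2; j^3 = -x^2*y has shape L^2 M (L != M), so D-series; mu = 6 gives D_6.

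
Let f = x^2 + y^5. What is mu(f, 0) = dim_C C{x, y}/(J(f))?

The Hessian of f at 0 has rank 1. Corank 1: A-series; mu = 4 gives A_4.

4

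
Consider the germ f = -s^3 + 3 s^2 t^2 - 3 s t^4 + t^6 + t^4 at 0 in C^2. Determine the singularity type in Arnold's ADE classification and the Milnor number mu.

Type E_{6}, Milnor number mu = 6.

The Hessian of f at 0 has rank 0. Corank 2; j^3 = -s^3 is a perfect cube, so E-series; the 4-jet and mu = 6 give E_6.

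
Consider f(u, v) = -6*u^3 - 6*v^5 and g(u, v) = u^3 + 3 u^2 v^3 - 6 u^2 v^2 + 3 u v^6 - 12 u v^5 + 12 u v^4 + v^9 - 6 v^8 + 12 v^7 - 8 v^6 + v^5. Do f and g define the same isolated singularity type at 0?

Yes.

The Hessian of f at 0 is [[0, 0], [0, 0]] with rank 0, so corank 2. A Groebner basis of the Jacobian ideal J(f) in C{u,v} is {v^4, u^2}; counting standard monomials gives mu = 8. Corank 2; j^3 = -6*u^3 is a perfect cube, so E-series; the 5-jet and mu = 8 give E_8. The Hessian of g at 0 is [[0, 0], [0, 0]] with rank 0, so corank 2. A Groebner basis of the Jacobian ideal J(g) in C{u,v} is {u^2/2 + u*v^3 - 2*u*v^2, v^4, u^3, u^2*v + 2*u^2 - 8*u*v^2}; counting standard monomials gives mu = 8. Corank 2; j^3 = u^3 is a perfect cube, so E-series; the 5-jet and mu = 8 give E_8. Both have type E_8, hence right-equivalent.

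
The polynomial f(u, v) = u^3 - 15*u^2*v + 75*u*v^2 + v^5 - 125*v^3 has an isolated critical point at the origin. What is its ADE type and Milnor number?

Type E8, Milnor number mu = 8.

The Hessian of f at 0 has rank 0. Corank 2; j^3 = (u - 5*v)^3 is a perfect cube, so E-series; the 5-jet and mu = 8 give E_8.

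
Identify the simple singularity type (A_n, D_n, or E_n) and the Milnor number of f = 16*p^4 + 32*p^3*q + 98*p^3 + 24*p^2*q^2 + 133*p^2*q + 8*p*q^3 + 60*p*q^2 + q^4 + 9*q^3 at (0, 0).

Type D5, Milnor number mu = 5.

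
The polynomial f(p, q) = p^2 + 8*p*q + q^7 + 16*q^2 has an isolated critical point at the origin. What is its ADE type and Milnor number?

The Hessian of f at 0 has rank 1. Corank 1: A-series; mu = 6 gives A_6.

Type A_6, Milnor number mu = 6.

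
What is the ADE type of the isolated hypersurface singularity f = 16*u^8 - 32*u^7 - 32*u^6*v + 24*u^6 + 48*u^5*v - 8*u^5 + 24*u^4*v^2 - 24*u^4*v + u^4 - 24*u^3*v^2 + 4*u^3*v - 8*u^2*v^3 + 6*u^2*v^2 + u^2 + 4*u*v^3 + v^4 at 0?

The Hessian of f at 0 has rank 1. Corank 1: A-series; mu = 3 gives A_3.

A_3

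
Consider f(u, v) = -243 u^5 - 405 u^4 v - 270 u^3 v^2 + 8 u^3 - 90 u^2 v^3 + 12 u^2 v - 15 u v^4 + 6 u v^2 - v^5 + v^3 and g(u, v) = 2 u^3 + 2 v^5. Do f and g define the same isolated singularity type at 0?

Yes.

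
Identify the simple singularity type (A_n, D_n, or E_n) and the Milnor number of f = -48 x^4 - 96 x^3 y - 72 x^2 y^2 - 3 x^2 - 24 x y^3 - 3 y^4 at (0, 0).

The Hessian of f at 0 is [[-6, 0], [0, 0]] with rank 1, so corank 1. A Groebner basis of the Jacobian ideal J(f) in C{x,y} is {y^3, x}; counting standard monomials gives mu = 3. Corank 1: A-series; mu = 3 gives A_3.

Type A_{3}, Milnor number mu = 3.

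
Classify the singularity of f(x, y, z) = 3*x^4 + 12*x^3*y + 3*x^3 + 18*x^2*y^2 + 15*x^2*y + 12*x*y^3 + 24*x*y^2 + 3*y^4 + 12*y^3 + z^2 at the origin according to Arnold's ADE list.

D5

The Hessian of f at 0 is [[0, 0, 0], [0, 0, 0], [0, 0, 2]] with rank 1, so corank 2. A Groebner basis of the Jacobian ideal J(f) in C{x,y,z} is {x*y^2 + x*y/2 + y^2, -x*y/4 + y^3 - y^2/2, x^2 + 3*x*y + 2*y^2, z}; counting standard monomials gives mu = 5. Corank 2; j^3 = 3*(x + y)*(x + 2*y)^2 has shape L^2 M (L != M), so D-series; mu = 5 gives D_5.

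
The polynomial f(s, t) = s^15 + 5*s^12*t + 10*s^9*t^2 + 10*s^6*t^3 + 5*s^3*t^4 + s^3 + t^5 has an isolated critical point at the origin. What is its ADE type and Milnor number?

Type E_8, Milnor number mu = 8.

The Hessian of f at 0 is [[0, 0], [0, 0]] with rank 0, so corank 2. A Groebner basis of the Jacobian ideal J(f) in C{s,t} is {t^4, s^2}; counting standard monomials gives mu = 8. Corank 2; j^3 = s^3 is a perfect cube, so E-series; the 5-jet and mu = 8 give E_8.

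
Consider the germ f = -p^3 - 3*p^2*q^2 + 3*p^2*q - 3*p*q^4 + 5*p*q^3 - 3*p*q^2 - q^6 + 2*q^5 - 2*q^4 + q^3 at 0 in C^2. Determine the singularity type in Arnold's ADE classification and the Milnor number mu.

Type E_7, Milnor number mu = 7.

The Hessian of f at 0 has rank 0. Corank 2; j^3 = -(p - q)^3 is a perfect cube, so E-series; the 4-jet and mu = 7 give E_7.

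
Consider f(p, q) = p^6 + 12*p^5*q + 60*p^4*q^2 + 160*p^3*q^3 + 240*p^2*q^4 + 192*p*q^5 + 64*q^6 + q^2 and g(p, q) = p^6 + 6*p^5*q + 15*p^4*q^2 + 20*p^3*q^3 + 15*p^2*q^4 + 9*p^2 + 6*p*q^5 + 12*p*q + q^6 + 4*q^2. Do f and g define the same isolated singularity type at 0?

Yes.

The Hessian of f at 0 is [[0, 0], [0, 2]] with rank 1, so corank 1. A Groebner basis of the Jacobian ideal J(f) in C{p,q} is {p^5, q}; counting standard monomials gives mu = 5. Corank 1: A-series; mu = 5 gives A_5. The Hessian of g at 0 is [[18, 12], [12, 8]] with rank 1, so corank 1. A Groebner basis of the Jacobian ideal J(g) in C{p,q} is {q^5, p + 2*q/3}; counting standard monomials gives mu = 5. Corank 1: A-series; mu = 5 gives A_5. Both have type A_5, hence right-equivalent.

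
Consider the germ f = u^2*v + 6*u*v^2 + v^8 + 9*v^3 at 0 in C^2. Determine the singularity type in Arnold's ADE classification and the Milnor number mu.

Type D9, Milnor number mu = 9.

The Hessian of f at 0 is [[0, 0], [0, 0]] with rank 0, so corank 2. A Groebner basis of the Jacobian ideal J(f) in C{u,v} is {u^2/8 + v^7 - 9*v^2/8, u^3 + 27*v^3, u*v + 3*v^2}; counting standard monomials gives mu = 9. Corank 2; j^3 = v*(u + 3*v)^2 has shape L^2 M (L != M), so D-series; mu = 9 gives D_9.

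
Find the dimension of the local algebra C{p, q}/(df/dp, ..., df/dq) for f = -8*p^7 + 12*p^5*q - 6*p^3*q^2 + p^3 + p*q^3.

7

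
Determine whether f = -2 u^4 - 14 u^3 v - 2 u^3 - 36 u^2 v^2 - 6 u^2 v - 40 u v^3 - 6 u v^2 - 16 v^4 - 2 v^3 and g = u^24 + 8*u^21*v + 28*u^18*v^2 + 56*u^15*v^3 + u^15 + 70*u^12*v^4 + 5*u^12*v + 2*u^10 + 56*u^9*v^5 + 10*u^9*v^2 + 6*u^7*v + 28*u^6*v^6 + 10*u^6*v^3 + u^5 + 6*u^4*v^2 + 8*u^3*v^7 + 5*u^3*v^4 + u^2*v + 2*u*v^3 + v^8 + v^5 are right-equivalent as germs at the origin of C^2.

No.

The Hessian of f at 0 has rank 0. Corank 2; j^3 = -2*(u + v)^3 is a perfect cube, so E-series; the 4-jet and mu = 7 give E_7. The Hessian of g at 0 has rank 0. Corank 2; j^3 = u^2*v has shape L^2 M (L != M), so D-series; mu = 9 gives D_9. f is E_7 but g is D_9, hence not right-equivalent.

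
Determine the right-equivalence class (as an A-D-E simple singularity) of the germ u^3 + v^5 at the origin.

The Hessian of f at 0 has rank 0. Corank 2; j^3 = u^3 is a perfect cube, so E-series; the 5-jet and mu = 8 give E_8.

E8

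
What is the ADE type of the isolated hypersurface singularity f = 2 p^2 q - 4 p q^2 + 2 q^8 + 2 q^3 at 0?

D_9

The Hessian of f at 0 is [[0, 0], [0, 0]] with rank 0, so corank 2. A Groebner basis of the Jacobian ideal J(f) in C{p,q} is {p^2/8 + q^7 - q^2/8, p^3 - q^3, p*q - q^2}; counting standard monomials gives mu = 9. Corank 2; j^3 = 2*q*(p - q)^2 has shape L^2 M (L != M), so D-series; mu = 9 gives D_9.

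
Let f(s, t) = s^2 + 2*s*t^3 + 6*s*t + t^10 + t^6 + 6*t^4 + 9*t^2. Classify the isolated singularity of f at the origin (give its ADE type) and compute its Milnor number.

The Hessian of f at 0 is [[2, 6], [6, 18]] with rank 1, so corank 1. A Groebner basis of the Jacobian ideal J(f) in C{s,t} is {s^3 + 9*s^2*t + 27*s*t^2 - 27*s - 81*t, s + t^3 + 3*t}; counting standard monomials gives mu = 9. Corank 1: A-series; mu = 9 gives A_9.

Type A_9, Milnor number mu = 9.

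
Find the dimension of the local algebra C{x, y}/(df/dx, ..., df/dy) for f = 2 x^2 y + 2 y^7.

The Hessian of f at 0 is [[0, 0], [0, 0]] with rank 0, so corank 2. A Groebner basis of the Jacobian ideal J(f) in C{x,y} is {x^2/7 + y^6, x^3, x*y}; counting standard monomials gives mu = 8. Corank 2; j^3 = 2*x^2*y has shape L^2 M (L != M), so D-series; mu = 8 gives D_8.

8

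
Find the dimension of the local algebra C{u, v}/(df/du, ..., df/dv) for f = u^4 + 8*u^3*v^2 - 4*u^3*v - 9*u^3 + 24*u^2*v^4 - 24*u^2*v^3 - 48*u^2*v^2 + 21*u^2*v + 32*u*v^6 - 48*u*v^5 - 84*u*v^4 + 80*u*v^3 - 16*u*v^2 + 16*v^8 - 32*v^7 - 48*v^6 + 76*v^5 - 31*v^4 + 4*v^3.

5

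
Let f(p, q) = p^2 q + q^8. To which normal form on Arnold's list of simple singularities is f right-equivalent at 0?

D_{9}

The Hessian of f at 0 is [[0, 0], [0, 0]] with rank 0, so corank 2. A Groebner basis of the Jacobian ideal J(f) in C{p,q} is {p^2/8 + q^7, p^3, p*q}; counting standard monomials gives mu = 9. Corank 2; j^3 = p^2*q has shape L^2 M (L != M), so D-series; mu = 9 gives D_9.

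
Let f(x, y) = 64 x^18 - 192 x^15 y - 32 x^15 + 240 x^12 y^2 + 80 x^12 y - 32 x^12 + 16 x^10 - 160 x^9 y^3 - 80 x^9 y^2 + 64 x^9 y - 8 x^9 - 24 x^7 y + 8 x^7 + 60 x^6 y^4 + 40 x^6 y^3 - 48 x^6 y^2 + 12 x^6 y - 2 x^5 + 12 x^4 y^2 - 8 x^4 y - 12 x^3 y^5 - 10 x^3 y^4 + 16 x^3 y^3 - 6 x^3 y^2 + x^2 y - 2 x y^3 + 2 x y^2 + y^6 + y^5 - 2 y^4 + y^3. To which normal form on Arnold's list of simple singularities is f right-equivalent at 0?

D7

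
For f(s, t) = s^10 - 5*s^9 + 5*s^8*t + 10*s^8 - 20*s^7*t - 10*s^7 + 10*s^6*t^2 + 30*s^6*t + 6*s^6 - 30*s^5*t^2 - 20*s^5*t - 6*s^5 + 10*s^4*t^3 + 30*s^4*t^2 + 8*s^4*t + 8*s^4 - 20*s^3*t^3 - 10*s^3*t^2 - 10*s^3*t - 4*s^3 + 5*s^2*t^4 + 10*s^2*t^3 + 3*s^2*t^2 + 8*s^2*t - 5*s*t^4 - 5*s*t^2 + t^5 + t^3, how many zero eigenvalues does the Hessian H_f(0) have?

2

The Hessian at 0 is [[0, 0], [0, 0]] of rank 0; hence corank 2.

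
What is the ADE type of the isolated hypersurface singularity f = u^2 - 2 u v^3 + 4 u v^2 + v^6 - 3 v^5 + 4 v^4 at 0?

A_4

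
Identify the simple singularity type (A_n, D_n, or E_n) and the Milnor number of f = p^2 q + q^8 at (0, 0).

Type D_{9}, Milnor number mu = 9.

The Hessian of f at 0 has rank 0. Corank 2; j^3 = p^2*q has shape L^2 M (L != M), so D-series; mu = 9 gives D_9.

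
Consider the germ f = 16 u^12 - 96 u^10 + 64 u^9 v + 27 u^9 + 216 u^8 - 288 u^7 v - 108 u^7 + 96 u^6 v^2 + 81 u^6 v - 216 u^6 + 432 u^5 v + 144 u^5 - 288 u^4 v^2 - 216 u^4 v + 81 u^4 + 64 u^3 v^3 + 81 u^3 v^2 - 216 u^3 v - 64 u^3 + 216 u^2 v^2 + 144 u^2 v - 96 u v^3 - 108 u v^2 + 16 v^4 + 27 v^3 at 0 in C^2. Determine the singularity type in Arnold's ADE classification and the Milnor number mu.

Type E_{6}, Milnor number mu = 6.

The Hessian of f at 0 has rank 0. Corank 2; j^3 = -(4*u - 3*v)^3 is a perfect cube, so E-series; the 4-jet and mu = 6 give E_6.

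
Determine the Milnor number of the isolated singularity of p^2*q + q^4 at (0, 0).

The Hessian of f at 0 has rank 0. Corank 2; j^3 = p^2*q has shape L^2 M (L != M), so D-series; mu = 5 gives D_5.

5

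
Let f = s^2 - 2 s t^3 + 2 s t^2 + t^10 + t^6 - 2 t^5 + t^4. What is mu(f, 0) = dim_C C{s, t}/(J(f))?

9

The Hessian of f at 0 has rank 1. Corank 1: A-series; mu = 9 gives A_9.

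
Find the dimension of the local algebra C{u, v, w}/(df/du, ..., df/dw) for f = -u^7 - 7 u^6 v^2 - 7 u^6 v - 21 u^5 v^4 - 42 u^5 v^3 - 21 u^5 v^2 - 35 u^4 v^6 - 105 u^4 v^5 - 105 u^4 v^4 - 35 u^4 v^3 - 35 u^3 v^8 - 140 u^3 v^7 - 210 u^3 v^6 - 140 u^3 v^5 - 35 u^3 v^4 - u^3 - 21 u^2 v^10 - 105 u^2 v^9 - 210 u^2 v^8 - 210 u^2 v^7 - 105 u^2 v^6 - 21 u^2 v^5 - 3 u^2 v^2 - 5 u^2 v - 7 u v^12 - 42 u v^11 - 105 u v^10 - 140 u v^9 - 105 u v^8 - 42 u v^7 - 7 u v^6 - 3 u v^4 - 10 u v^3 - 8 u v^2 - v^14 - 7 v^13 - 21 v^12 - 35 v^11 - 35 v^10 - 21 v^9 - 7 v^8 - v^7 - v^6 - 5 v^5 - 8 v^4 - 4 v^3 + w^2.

The Hessian of f at 0 has rank 1. Corank 2; j^3 = -(u + v)*(u + 2*v)^2 has shape L^2 M (L != M), so D-series; mu = 8 gives D_8.

8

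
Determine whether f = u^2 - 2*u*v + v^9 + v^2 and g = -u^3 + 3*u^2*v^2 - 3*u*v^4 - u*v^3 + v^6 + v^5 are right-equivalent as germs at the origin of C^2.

The Hessian of f at 0 has rank 1. Corank 1: A-series; mu = 8 gives A_8. The Hessian of g at 0 has rank 0. Corank 2; j^3 = -u^3 is a perfect cube, so E-series; the 4-jet and mu = 7 give E_7. f is A_8 but g is E_7, hence not right-equivalent.

No.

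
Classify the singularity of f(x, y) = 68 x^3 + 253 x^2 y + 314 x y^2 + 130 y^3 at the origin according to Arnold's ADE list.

The Hessian of f at 0 has rank 0. Corank 2; j^3 = (4*x + 5*y)*(17*x^2 + 42*x*y + 26*y^2) splits into three distinct lines over C (the quadratic factor has nonzero discriminant), so D_4.

D_{4}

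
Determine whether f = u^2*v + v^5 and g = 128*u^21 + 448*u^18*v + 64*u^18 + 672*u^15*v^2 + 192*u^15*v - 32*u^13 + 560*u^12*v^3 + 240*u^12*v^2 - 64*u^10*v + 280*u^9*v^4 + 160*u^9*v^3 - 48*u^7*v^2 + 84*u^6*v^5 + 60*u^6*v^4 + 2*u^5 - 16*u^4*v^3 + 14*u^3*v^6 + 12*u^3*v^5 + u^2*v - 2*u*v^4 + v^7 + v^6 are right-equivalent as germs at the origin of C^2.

No.

The Hessian of f at 0 has rank 0. Corank 2; j^3 = u^2*v has shape L^2 M (L != M), so D-series; mu = 6 gives D_6. The Hessian of g at 0 has rank 0. Corank 2; j^3 = u^2*v has shape L^2 M (L != M), so D-series; mu = 7 gives D_7. f is D_6 but g is D_7, hence not right-equivalent.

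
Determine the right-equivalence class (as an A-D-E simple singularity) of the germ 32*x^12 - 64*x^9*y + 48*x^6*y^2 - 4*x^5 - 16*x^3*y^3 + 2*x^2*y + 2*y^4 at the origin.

D5

The Hessian of f at 0 has rank 0. Corank 2; j^3 = 2*x^2*y has shape L^2 M (L != M), so D-series; mu = 5 gives D_5.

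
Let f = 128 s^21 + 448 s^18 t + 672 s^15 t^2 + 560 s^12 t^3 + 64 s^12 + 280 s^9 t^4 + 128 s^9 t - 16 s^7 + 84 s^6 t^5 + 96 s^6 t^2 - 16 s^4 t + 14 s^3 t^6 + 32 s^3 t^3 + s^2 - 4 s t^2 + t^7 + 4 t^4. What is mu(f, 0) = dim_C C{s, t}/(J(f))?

6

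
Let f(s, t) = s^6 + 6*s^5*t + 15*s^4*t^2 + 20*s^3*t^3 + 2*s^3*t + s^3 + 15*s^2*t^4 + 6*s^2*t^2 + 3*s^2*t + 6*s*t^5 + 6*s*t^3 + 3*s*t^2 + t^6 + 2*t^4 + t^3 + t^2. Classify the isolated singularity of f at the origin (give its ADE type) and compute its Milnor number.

Type A2, Milnor number mu = 2.

The Hessian of f at 0 is [[0, 0], [0, 2]] with rank 1, so corank 1. A Groebner basis of the Jacobian ideal J(f) in C{s,t} is {s^2, t}; counting standard monomials gives mu = 2. Corank 1: A-series; mu = 2 gives A_2.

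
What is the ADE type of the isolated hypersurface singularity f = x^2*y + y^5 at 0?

D6

The Hessian of f at 0 is [[0, 0], [0, 0]] with rank 0, so corank 2. A Groebner basis of the Jacobian ideal J(f) in C{x,y} is {x^2/5 + y^4, x^3, x*y}; counting standard monomials gives mu = 6. Corank 2; j^3 = x^2*y has shape L^2 M (L != M), so D-series; mu = 6 gives D_6.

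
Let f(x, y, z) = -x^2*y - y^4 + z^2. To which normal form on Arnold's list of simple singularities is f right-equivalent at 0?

The Hessian of f at 0 is [[0, 0, 0], [0, 0, 0], [0, 0, 2]] with rank 1, so corank 2. A Groebner basis of the Jacobian ideal J(f) in C{x,y,z} is {x^3, x^2/4 + y^3, x*y, z}; counting standard monomials gives mu = 5. Corank 2; j^3 = -x^2*y has shape L^2 M (L != M), so D-series; mu = 5 gives D_5.

D_5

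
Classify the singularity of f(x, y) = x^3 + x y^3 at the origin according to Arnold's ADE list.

E_{7}

The Hessian of f at 0 has rank 0. Corank 2; j^3 = x^3 is a perfect cube, so E-series; the 4-jet and mu = 7 give E_7.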